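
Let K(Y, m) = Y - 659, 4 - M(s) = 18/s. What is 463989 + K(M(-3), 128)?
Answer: 463340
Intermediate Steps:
M(s) = 4 - 18/s
K(Y, m) = -659 + Y
463989 + K(M(-3), 128) = 463989 + (-659 + (4 - 18/(-3))) = 463989 + (-659 + (4 - 18*(-⅓))) = 463989 + (-659 + (4 + 6)) = 463989 + (-659 + 10) = 463989 - 649 = 463340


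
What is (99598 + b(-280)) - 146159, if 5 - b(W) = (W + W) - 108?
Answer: -45888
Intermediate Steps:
b(W) = 113 - 2*W (b(W) = 5 - ((W + W) - 108) = 5 - (2*W - 108) = 5 - (-108 + 2*W) = 5 + (108 - 2*W) = 113 - 2*W)
(99598 + b(-280)) - 146159 = (99598 + (113 - 2*(-280))) - 146159 = (99598 + (113 + 560)) - 146159 = (99598 + 673) - 146159 = 100271 - 146159 = -45888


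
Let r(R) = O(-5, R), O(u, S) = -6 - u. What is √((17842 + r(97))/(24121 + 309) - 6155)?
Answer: I*√3673021403870/24430 ≈ 78.449*I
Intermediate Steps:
r(R) = -1 (r(R) = -6 - 1*(-5) = -6 + 5 = -1)
√((17842 + r(97))/(24121 + 309) - 6155) = √((17842 - 1)/(24121 + 309) - 6155) = √(17841/24430 - 6155) = √(-150348809/24430) = I*√3673021403870/24430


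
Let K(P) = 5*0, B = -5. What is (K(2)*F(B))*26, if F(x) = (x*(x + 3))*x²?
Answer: 0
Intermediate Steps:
K(P) = 0
F(x) = x³*(3 + x) (F(x) = (x*(3 + x))*x² = x³*(3 + x))
(K(2)*F(B))*26 = (0*((-5)³*(3 - 5)))*26 = (0*(-125*(-2)))*26 = (0*250)*26 = 0*26 = 0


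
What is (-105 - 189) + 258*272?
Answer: 69882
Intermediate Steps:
(-105 - 189) + 258*272 = -294 + 70176 = 69882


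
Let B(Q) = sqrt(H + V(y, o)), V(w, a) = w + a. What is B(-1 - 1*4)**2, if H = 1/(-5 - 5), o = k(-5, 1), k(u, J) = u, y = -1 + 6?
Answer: -1/10 ≈ -0.10000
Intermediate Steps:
y = 5
o = -5
V(w, a) = a + w
H = -1/10 (H = 1/(-10) = -1/10 ≈ -0.10000)
B(Q) = I*sqrt(10)/10 (B(Q) = sqrt(-1/10 + (-5 + 5)) = sqrt(-1/10 + 0) = sqrt(-1/10) = I*sqrt(10)/10)
B(-1 - 1*4)**2 = (I*sqrt(10)/10)**2 = -1/10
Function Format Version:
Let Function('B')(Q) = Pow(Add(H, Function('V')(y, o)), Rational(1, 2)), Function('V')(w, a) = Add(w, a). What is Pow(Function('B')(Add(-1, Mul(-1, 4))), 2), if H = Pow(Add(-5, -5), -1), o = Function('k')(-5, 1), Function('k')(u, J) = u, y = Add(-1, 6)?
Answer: Rational(-1, 10) ≈ -0.10000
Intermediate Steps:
y = 5
o = -5
Function('V')(w, a) = Add(a, w)
H = Rational(-1, 10) (H = Pow(-10, -1) = Rational(-1, 10) ≈ -0.10000)
Function('B')(Q) = Mul(Rational(1, 10), I, Pow(10, Rational(1, 2))) (Function('B')(Q) = Pow(Add(Rational(-1, 10), Add(-5, 5)), Rational(1, 2)) = Pow(Add(Rational(-1, 10), 0), Rational(1, 2)) = Pow(Rational(-1, 10), Rational(1, 2)) = Mul(Rational(1, 10), I, Pow(10, Rational(1, 2))))
Pow(Function('B')(Add(-1, Mul(-1, 4))), 2) = Pow(Mul(Rational(1, 10), I, Pow(10, Rational(1, 2))), 2) = Rational(-1, 10)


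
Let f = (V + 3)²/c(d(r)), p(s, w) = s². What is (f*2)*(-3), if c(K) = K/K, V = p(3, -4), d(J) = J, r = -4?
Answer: -864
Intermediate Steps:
V = 9 (V = 3² = 9)
c(K) = 1
f = 144 (f = (9 + 3)²/1 = 12²*1 = 144*1 = 144)
(f*2)*(-3) = (144*2)*(-3) = 288*(-3) = -864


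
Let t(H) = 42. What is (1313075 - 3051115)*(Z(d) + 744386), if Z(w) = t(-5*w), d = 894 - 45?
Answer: -1293845641120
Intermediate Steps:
d = 849
Z(w) = 42
(1313075 - 3051115)*(Z(d) + 744386) = (1313075 - 3051115)*(42 + 744386) = -1738040*744428 = -1293845641120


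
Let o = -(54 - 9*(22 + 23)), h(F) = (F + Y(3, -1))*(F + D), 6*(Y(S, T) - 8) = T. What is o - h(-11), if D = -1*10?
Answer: 569/2 ≈ 284.50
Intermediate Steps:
Y(S, T) = 8 + T/6
D = -10
h(F) = (-10 + F)*(47/6 + F) (h(F) = (F + (8 + (⅙)*(-1)))*(F - 10) = (F + (8 - ⅙))*(-10 + F) = (F + 47/6)*(-10 + F) = (47/6 + F)*(-10 + F) = (-10 + F)*(47/6 + F))
o = 351 (o = -(54 - 9*45) = -(54 - 405) = -1*(-351) = 351)
o - h(-11) = 351 - (-235/3 + (-11)² - 13/6*(-11)) = 351 - (-235/3 + 121 + 143/6) = 351 - 1*133/2 = 351 - 133/2 = 569/2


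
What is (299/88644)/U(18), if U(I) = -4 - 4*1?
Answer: -299/709152 ≈ -0.00042163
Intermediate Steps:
U(I) = -8 (U(I) = -4 - 4 = -8)
(299/88644)/U(18) = (299/88644)/(-8) = (299*(1/88644))*(-1/8) = (299/88644)*(-1/8) = -299/709152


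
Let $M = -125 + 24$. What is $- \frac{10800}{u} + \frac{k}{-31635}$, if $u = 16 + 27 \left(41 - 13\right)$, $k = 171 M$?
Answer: $- \frac{480007}{35705} \approx -13.444$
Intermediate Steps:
$M = -101$
$k = -17271$ ($k = 171 \left(-101\right) = -17271$)
$u = 772$ ($u = 16 + 27 \cdot 28 = 16 + 756 = 772$)
$- \frac{10800}{u} + \frac{k}{-31635} = - \frac{10800}{772} - \frac{17271}{-31635} = \left(-10800\right) \frac{1}{772} - - \frac{101}{185} = - \frac{2700}{193} + \frac{101}{185} = - \frac{480007}{35705}$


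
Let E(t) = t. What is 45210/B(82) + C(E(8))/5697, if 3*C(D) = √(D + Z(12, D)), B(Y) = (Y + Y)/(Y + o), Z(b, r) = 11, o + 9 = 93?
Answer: 1876215/41 + √19/17091 ≈ 45761.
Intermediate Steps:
o = 84 (o = -9 + 93 = 84)
B(Y) = 2*Y/(84 + Y) (B(Y) = (Y + Y)/(Y + 84) = (2*Y)/(84 + Y) = 2*Y/(84 + Y))
C(D) = √(11 + D)/3 (C(D) = √(D + 11)/3 = √(11 + D)/3)
45210/B(82) + C(E(8))/5697 = 45210/((2*82/(84 + 82))) + (√(11 + 8)/3)/5697 = 45210/((2*82/166)) + (√19/3)*(1/5697) = 45210/((2*82*(1/166))) + √19/17091 = 45210/(82/83) + √19/17091 = 45210*(83/82) + √19/17091 = 1876215/41 + √19/17091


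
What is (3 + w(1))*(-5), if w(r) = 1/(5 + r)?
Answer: -95/6 ≈ -15.833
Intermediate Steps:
(3 + w(1))*(-5) = (3 + 1/(5 + 1))*(-5) = (3 + 1/6)*(-5) = (19/6)*(-5) = -95/6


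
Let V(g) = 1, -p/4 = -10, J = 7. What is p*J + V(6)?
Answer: 281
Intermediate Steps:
p = 40 (p = -4*(-10) = 40)
p*J + V(6) = 40*7 + 1 = 280 + 1 = 281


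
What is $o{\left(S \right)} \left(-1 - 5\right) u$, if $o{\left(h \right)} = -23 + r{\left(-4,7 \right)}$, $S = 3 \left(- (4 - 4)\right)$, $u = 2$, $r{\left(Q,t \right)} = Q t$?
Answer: $612$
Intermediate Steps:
$S = 0$ ($S = 3 \left(\left(-1\right) 0\right) = 3 \cdot 0 = 0$)
$o{\left(h \right)} = -51$ ($o{\left(h \right)} = -23 - 28 = -51$)
$o{\left(S \right)} \left(-1 - 5\right) u = - 51 \left(-1 - 5\right) 2 = - 51 \left(\left(-6\right) 2\right) = \left(-51\right) \left(-12\right) = 612$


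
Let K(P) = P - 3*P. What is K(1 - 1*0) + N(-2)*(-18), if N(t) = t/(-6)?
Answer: -8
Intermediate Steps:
N(t) = -t/6 (N(t) = t*(-⅙) = -t/6)
K(P) = -2*P
K(1 - 1*0) + N(-2)*(-18) = -2*(1 - 1*0) - ⅙*(-2)*(-18) = -2*(1 + 0) + (⅓)*(-18) = -2*1 - 6 = -2 - 6 = -8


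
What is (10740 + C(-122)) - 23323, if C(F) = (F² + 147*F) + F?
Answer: -15755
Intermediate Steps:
C(F) = F² + 148*F
(10740 + C(-122)) - 23323 = (10740 - 122*(148 - 122)) - 23323 = (10740 - 122*26) - 23323 = (10740 - 3172) - 23323 = 7568 - 23323 = -15755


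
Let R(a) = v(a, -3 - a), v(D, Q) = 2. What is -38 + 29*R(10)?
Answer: 20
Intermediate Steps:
R(a) = 2
-38 + 29*R(10) = -38 + 29*2 = -38 + 58 = 20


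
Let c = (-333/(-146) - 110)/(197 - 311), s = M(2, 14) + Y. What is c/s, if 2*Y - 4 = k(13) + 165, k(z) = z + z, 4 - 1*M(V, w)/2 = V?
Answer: 15727/1689366 ≈ 0.0093094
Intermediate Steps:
M(V, w) = 8 - 2*V
k(z) = 2*z
Y = 195/2 (Y = 2 + (2*13 + 165)/2 = 2 + (26 + 165)/2 = 2 + (½)*191 = 2 + 191/2 = 195/2 ≈ 97.500)
s = 203/2 (s = (8 - 2*2) + 195/2 = (8 - 4) + 195/2 = 4 + 195/2 = 203/2 ≈ 101.50)
c = 15727/16644 (c = (-333*(-1/146) - 110)/(-114) = (333/146 - 110)*(-1/114) = -15727/146*(-1/114) = 15727/16644 ≈ 0.94491)
c/s = 15727/(16644*(203/2)) = (15727/16644)*(2/203) = 15727/1689366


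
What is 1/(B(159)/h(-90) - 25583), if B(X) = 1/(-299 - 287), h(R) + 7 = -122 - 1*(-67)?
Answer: -36332/929481555 ≈ -3.9088e-5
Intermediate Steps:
h(R) = -62 (h(R) = -7 + (-122 - 1*(-67)) = -7 + (-122 + 67) = -7 - 55 = -62)
B(X) = -1/586 (B(X) = 1/(-586) = -1/586)
1/(B(159)/h(-90) - 25583) = 1/(-1/586/(-62) - 25583) = 1/(-1/586*(-1/62) - 25583) = 1/(1/36332 - 25583) = 1/(-929481555/36332) = -36332/929481555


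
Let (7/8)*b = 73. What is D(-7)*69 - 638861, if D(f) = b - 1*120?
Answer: -4489691/7 ≈ -6.4138e+5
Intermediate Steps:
b = 584/7 (b = (8/7)*73 = 584/7 ≈ 83.429)
D(f) = -256/7 (D(f) = 584/7 - 1*120 = 584/7 - 120 = -256/7)
D(-7)*69 - 638861 = -256/7*69 - 638861 = -17664/7 - 638861 = -4489691/7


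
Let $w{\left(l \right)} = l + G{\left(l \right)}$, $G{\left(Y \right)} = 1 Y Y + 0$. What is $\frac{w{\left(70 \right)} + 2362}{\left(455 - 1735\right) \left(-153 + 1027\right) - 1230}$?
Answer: $- \frac{282}{43075} \approx -0.0065467$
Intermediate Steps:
$G{\left(Y \right)} = Y^{2}$ ($G{\left(Y \right)} = 1 Y^{2} + 0 = Y^{2} + 0 = Y^{2}$)
$w{\left(l \right)} = l + l^{2}$
$\frac{w{\left(70 \right)} + 2362}{\left(455 - 1735\right) \left(-153 + 1027\right) - 1230} = \frac{70 \left(1 + 70\right) + 2362}{\left(455 - 1735\right) \left(-153 + 1027\right) - 1230} = \frac{70 \cdot 71 + 2362}{\left(-1280\right) 874 - 1230} = \frac{4970 + 2362}{-1118720 - 1230} = \frac{7332}{-1119950} = 7332 \left(- \frac{1}{1119950}\right) = - \frac{282}{43075}$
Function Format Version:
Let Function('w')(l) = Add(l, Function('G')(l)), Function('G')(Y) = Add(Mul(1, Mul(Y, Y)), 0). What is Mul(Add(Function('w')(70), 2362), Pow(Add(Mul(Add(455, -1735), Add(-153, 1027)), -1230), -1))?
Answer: Rational(-282, 43075) ≈ -0.0065467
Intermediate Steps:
Function('G')(Y) = Pow(Y, 2) (Function('G')(Y) = Add(Mul(1, Pow(Y, 2)), 0) = Add(Pow(Y, 2), 0) = Pow(Y, 2))
Function('w')(l) = Add(l, Pow(l, 2))
Mul(Add(Function('w')(70), 2362), Pow(Add(Mul(Add(455, -1735), Add(-153, 1027)), -1230), -1)) = Mul(Add(Mul(70, Add(1, 70)), 2362), Pow(Add(Mul(Add(455, -1735), Add(-153, 1027)), -1230), -1)) = Mul(Add(Mul(70, 71), 2362), Pow(Add(Mul(-1280, 874), -1230), -1)) = Mul(Add(4970, 2362), Pow(Add(-1118720, -1230), -1)) = Mul(7332, Pow(-1119950, -1)) = Mul(7332, Rational(-1, 1119950)) = Rational(-282, 43075)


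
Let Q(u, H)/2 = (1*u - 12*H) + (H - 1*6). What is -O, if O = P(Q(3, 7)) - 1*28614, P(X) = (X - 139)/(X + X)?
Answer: 9156181/320 ≈ 28613.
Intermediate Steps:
Q(u, H) = -12 - 22*H + 2*u (Q(u, H) = 2*((1*u - 12*H) + (H - 1*6)) = 2*((u - 12*H) + (H - 6)) = 2*((u - 12*H) + (-6 + H)) = 2*(-6 + u - 11*H) = -12 - 22*H + 2*u)
P(X) = (-139 + X)/(2*X) (P(X) = (-139 + X)/((2*X)) = (-139 + X)*(1/(2*X)) = (-139 + X)/(2*X))
O = -9156181/320 (O = (-139 + (-12 - 22*7 + 2*3))/(2*(-12 - 22*7 + 2*3)) - 1*28614 = (-139 + (-12 - 154 + 6))/(2*(-12 - 154 + 6)) - 28614 = (½)*(-139 - 160)/(-160) - 28614 = (½)*(-1/160)*(-299) - 28614 = 299/320 - 28614 = -9156181/320 ≈ -28613.)
-O = -1*(-9156181/320) = 9156181/320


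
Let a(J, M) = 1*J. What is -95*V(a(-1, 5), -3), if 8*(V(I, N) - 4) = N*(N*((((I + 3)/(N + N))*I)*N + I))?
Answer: -665/4 ≈ -166.25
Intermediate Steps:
a(J, M) = J
V(I, N) = 4 + N²*(I + I*(3 + I)/2)/8 (V(I, N) = 4 + (N*(N*((((I + 3)/(N + N))*I)*N + I)))/8 = 4 + (N*(N*((((3 + I)/((2*N)))*I)*N + I)))/8 = 4 + (N*(N*((((3 + I)*(1/(2*N)))*I)*N + I)))/8 = 4 + (N*(N*((((3 + I)/(2*N))*I)*N + I)))/8 = 4 + (N*(N*((I*(3 + I)/(2*N))*N + I)))/8 = 4 + (N*(N*(I*(3 + I)/2 + I)))/8 = 4 + (N*(N*(I + I*(3 + I)/2)))/8 = 4 + (N²*(I + I*(3 + I)/2))/8 = 4 + N²*(I + I*(3 + I)/2)/8)
-95*V(a(-1, 5), -3) = -95*(4 + (1/16)*(-1)²*(-3)² + (5/16)*(-1)*(-3)²) = -95*(4 + (1/16)*1*9 + (5/16)*(-1)*9) = -95*(4 + 9/16 - 45/16) = -95*7/4 = -665/4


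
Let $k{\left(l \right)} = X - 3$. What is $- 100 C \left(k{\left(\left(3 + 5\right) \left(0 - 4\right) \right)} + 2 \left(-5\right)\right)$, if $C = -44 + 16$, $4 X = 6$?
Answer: $-32200$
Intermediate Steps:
$X = \frac{3}{2}$ ($X = \frac{1}{4} \cdot 6 = \frac{3}{2} \approx 1.5$)
$k{\left(l \right)} = - \frac{3}{2}$ ($k{\left(l \right)} = \frac{3}{2} - 3 = - \frac{3}{2}$)
$C = -28$
$- 100 C \left(k{\left(\left(3 + 5\right) \left(0 - 4\right) \right)} + 2 \left(-5\right)\right) = \left(-100\right) \left(-28\right) \left(- \frac{3}{2} + 2 \left(-5\right)\right) = 2800 \left(- \frac{3}{2} - 10\right) = 2800 \left(- \frac{23}{2}\right) = -32200$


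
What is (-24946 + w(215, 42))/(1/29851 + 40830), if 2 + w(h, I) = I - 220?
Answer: -750036226/1218816331 ≈ -0.61538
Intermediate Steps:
w(h, I) = -222 + I (w(h, I) = -2 + (I - 220) = -2 + (-220 + I) = -222 + I)
(-24946 + w(215, 42))/(1/29851 + 40830) = (-24946 + (-222 + 42))/(1/29851 + 40830) = (-24946 - 180)/(1/29851 + 40830) = -25126/1218816331/29851 = -25126*29851/1218816331 = -750036226/1218816331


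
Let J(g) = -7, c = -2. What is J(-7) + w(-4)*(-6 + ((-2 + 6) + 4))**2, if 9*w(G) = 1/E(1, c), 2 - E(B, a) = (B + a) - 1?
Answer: -62/9 ≈ -6.8889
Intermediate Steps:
E(B, a) = 3 - B - a (E(B, a) = 2 - ((B + a) - 1) = 2 - (-1 + B + a) = 2 + (1 - B - a) = 3 - B - a)
w(G) = 1/36 (w(G) = 1/(9*(3 - 1*1 - 1*(-2))) = 1/(9*(3 - 1 + 2)) = (1/9)/4 = (1/9)*(1/4) = 1/36)
J(-7) + w(-4)*(-6 + ((-2 + 6) + 4))**2 = -7 + (-6 + ((-2 + 6) + 4))**2/36 = -7 + (-6 + (4 + 4))**2/36 = -7 + (-6 + 8)**2/36 = -7 + (1/36)*2**2 = -7 + (1/36)*4 = -7 + 1/9 = -62/9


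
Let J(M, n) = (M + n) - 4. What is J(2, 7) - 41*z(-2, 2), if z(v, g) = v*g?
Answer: 169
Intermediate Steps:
J(M, n) = -4 + M + n
z(v, g) = g*v
J(2, 7) - 41*z(-2, 2) = (-4 + 2 + 7) - 82*(-2) = 5 - 41*(-4) = 5 + 164 = 169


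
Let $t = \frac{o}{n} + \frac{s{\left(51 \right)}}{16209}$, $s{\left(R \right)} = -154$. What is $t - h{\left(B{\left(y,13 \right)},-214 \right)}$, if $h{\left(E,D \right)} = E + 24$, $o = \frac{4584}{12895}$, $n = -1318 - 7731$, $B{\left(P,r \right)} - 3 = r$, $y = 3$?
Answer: $- \frac{75673133385526}{1891377232695} \approx -40.01$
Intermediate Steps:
$B{\left(P,r \right)} = 3 + r$
$n = -9049$ ($n = -1318 - 7731 = -9049$)
$o = \frac{4584}{12895}$ ($o = 4584 \cdot \frac{1}{12895} = \frac{4584}{12895} \approx 0.35549$)
$h{\left(E,D \right)} = 24 + E$
$t = - \frac{18044077726}{1891377232695}$ ($t = \frac{4584}{12895 \left(-9049\right)} - \frac{154}{16209} = \frac{4584}{12895} \left(- \frac{1}{9049}\right) - \frac{154}{16209} = - \frac{4584}{116686855} - \frac{154}{16209} = - \frac{18044077726}{1891377232695} \approx -0.0095402$)
$t - h{\left(B{\left(y,13 \right)},-214 \right)} = - \frac{18044077726}{1891377232695} - \left(24 + \left(3 + 13\right)\right) = - \frac{18044077726}{1891377232695} - \left(24 + 16\right) = - \frac{18044077726}{1891377232695} - 40 = - \frac{75673133385526}{1891377232695}$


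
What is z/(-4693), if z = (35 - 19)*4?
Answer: -64/4693 ≈ -0.013637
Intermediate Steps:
z = 64 (z = 16*4 = 64)
z/(-4693) = 64/(-4693) = 64*(-1/4693) = -64/4693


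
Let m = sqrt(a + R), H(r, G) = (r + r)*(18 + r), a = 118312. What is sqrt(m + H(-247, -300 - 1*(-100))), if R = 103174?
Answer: sqrt(113126 + sqrt(221486)) ≈ 337.04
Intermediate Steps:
H(r, G) = 2*r*(18 + r) (H(r, G) = (2*r)*(18 + r) = 2*r*(18 + r))
m = sqrt(221486) (m = sqrt(118312 + 103174) = sqrt(221486) ≈ 470.62)
sqrt(m + H(-247, -300 - 1*(-100))) = sqrt(sqrt(221486) + 2*(-247)*(18 - 247)) = sqrt(sqrt(221486) + 2*(-247)*(-229)) = sqrt(sqrt(221486) + 113126) = sqrt(113126 + sqrt(221486))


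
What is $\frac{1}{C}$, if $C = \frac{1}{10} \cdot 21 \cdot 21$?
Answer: $\frac{10}{441} \approx 0.022676$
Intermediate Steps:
$C = \frac{441}{10}$ ($C = \frac{1}{10} \cdot 21 \cdot 21 = \frac{21}{10} \cdot 21 = \frac{441}{10} \approx 44.1$)
$\frac{1}{C} = \frac{1}{\frac{441}{10}} = \frac{10}{441}$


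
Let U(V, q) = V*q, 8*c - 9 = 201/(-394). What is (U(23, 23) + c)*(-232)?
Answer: -48451837/394 ≈ -1.2297e+5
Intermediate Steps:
c = 3345/3152 (c = 9/8 + (201/(-394))/8 = 9/8 + (201*(-1/394))/8 = 9/8 + (1/8)*(-201/394) = 9/8 - 201/3152 = 3345/3152 ≈ 1.0612)
(U(23, 23) + c)*(-232) = (23*23 + 3345/3152)*(-232) = (529 + 3345/3152)*(-232) = (1670753/3152)*(-232) = -48451837/394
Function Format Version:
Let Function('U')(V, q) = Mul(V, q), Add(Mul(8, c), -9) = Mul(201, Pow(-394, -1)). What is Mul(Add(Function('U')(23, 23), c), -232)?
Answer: Rational(-48451837, 394) ≈ -1.2297e+5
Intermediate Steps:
c = Rational(3345, 3152) (c = Add(Rational(9, 8), Mul(Rational(1, 8), Mul(201, Pow(-394, -1)))) = Add(Rational(9, 8), Mul(Rational(1, 8), Mul(201, Rational(-1, 394)))) = Add(Rational(9, 8), Mul(Rational(1, 8), Rational(-201, 394))) = Add(Rational(9, 8), Rational(-201, 3152)) = Rational(3345, 3152) ≈ 1.0612)
Mul(Add(Function('U')(23, 23), c), -232) = Mul(Add(Mul(23, 23), Rational(3345, 3152)), -232) = Mul(Add(529, Rational(3345, 3152)), -232) = Mul(Rational(1670753, 3152), -232) = Rational(-48451837, 394)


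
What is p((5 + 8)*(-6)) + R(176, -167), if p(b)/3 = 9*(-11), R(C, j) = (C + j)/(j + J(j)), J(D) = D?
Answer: -99207/334 ≈ -297.03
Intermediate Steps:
R(C, j) = (C + j)/(2*j) (R(C, j) = (C + j)/(j + j) = (C + j)/((2*j)) = (C + j)*(1/(2*j)) = (C + j)/(2*j))
p(b) = -297 (p(b) = 3*(9*(-11)) = 3*(-99) = -297)
p((5 + 8)*(-6)) + R(176, -167) = -297 + (1/2)*(176 - 167)/(-167) = -297 + (1/2)*(-1/167)*9 = -297 - 9/334 = -99207/334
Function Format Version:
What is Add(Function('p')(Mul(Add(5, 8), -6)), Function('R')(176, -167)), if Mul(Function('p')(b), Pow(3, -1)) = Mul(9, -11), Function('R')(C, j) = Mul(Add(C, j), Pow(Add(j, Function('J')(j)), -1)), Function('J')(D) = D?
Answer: Rational(-99207, 334) ≈ -297.03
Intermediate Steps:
Function('R')(C, j) = Mul(Rational(1, 2), Pow(j, -1), Add(C, j)) (Function('R')(C, j) = Mul(Add(C, j), Pow(Add(j, j), -1)) = Mul(Add(C, j), Pow(Mul(2, j), -1)) = Mul(Add(C, j), Mul(Rational(1, 2), Pow(j, -1))) = Mul(Rational(1, 2), Pow(j, -1), Add(C, j)))
Function('p')(b) = -297 (Function('p')(b) = Mul(3, Mul(9, -11)) = Mul(3, -99) = -297)
Add(Function('p')(Mul(Add(5, 8), -6)), Function('R')(176, -167)) = Add(-297, Mul(Rational(1, 2), Pow(-167, -1), Add(176, -167))) = Add(-297, Mul(Rational(1, 2), Rational(-1, 167), 9)) = Add(-297, Rational(-9, 334)) = Rational(-99207, 334)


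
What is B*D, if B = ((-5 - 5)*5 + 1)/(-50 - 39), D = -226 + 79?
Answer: -7203/89 ≈ -80.933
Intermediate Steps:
D = -147
B = 49/89 (B = (-10*5 + 1)/(-89) = (-50 + 1)*(-1/89) = -49*(-1/89) = 49/89 ≈ 0.55056)
B*D = (49/89)*(-147) = -7203/89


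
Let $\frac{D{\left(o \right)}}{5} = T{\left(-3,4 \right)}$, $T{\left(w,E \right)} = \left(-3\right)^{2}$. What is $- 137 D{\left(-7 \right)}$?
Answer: $-6165$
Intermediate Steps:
$T{\left(w,E \right)} = 9$
$D{\left(o \right)} = 45$ ($D{\left(o \right)} = 5 \cdot 9 = 45$)
$- 137 D{\left(-7 \right)} = \left(-137\right) 45 = -6165$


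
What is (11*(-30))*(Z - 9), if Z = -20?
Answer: 9570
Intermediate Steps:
(11*(-30))*(Z - 9) = (11*(-30))*(-20 - 9) = -330*(-29) = 9570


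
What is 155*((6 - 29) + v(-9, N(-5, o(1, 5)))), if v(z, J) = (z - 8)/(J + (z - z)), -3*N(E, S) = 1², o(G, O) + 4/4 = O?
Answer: 4340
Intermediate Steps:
o(G, O) = -1 + O
N(E, S) = -⅓ (N(E, S) = -⅓*1² = -⅓*1 = -⅓)
v(z, J) = (-8 + z)/J (v(z, J) = (-8 + z)/(J + 0) = (-8 + z)/J)
155*((6 - 29) + v(-9, N(-5, o(1, 5)))) = 155*((6 - 29) + (-8 - 9)/(-⅓)) = 155*(-23 - 3*(-17)) = 155*(-23 + 51) = 155*28 = 4340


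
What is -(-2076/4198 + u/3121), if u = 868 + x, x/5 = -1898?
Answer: 21337176/6550979 ≈ 3.2571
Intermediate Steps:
x = -9490 (x = 5*(-1898) = -9490)
u = -8622 (u = 868 - 9490 = -8622)
-(-2076/4198 + u/3121) = -(-2076/4198 - 8622/3121) = -(-2076*1/4198 - 8622*1/3121) = -(-1038/2099 - 8622/3121) = -1*(-21337176/6550979) = 21337176/6550979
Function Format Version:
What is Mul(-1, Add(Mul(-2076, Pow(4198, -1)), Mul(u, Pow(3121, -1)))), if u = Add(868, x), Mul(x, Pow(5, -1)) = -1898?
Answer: Rational(21337176, 6550979) ≈ 3.2571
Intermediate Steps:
x = -9490 (x = Mul(5, -1898) = -9490)
u = -8622 (u = Add(868, -9490) = -8622)
Mul(-1, Add(Mul(-2076, Pow(4198, -1)), Mul(u, Pow(3121, -1)))) = Mul(-1, Add(Mul(-2076, Pow(4198, -1)), Mul(-8622, Pow(3121, -1)))) = Mul(-1, Add(Mul(-2076, Rational(1, 4198)), Mul(-8622, Rational(1, 3121)))) = Mul(-1, Add(Rational(-1038, 2099), Rational(-8622, 3121))) = Mul(-1, Rational(-21337176, 6550979)) = Rational(21337176, 6550979)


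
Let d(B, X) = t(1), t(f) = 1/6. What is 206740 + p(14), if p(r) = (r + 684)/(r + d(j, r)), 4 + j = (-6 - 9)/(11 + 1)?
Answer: 17577088/85 ≈ 2.0679e+5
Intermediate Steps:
t(f) = 1/6
j = -21/4 (j = -4 + (-6 - 9)/(11 + 1) = -4 - 15/12 = -4 - 15*1/12 = -4 - 5/4 = -21/4 ≈ -5.2500)
d(B, X) = 1/6
p(r) = (684 + r)/(1/6 + r) (p(r) = (r + 684)/(r + 1/6) = (684 + r)/(1/6 + r))
206740 + p(14) = 206740 + 6*(684 + 14)/(1 + 6*14) = 206740 + 6*698/(1 + 84) = 206740 + 6*698/85 = 206740 + 6*(1/85)*698 = 206740 + 4188/85 = 17577088/85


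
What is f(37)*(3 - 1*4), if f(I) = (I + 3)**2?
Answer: -1600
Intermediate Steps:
f(I) = (3 + I)**2
f(37)*(3 - 1*4) = (3 + 37)**2*(3 - 1*4) = 40**2*(3 - 4) = 1600*(-1) = -1600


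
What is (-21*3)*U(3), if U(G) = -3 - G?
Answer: 378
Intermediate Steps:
(-21*3)*U(3) = (-21*3)*(-3 - 1*3) = -63*(-3 - 3) = -63*(-6) = 378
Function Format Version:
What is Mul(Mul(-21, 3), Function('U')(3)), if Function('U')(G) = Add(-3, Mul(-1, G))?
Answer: 378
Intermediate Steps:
Mul(Mul(-21, 3), Function('U')(3)) = Mul(Mul(-21, 3), Add(-3, Mul(-1, 3))) = Mul(-63, Add(-3, -3)) = Mul(-63, -6) = 378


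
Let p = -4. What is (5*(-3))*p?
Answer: 60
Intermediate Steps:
(5*(-3))*p = (5*(-3))*(-4) = -15*(-4) = 60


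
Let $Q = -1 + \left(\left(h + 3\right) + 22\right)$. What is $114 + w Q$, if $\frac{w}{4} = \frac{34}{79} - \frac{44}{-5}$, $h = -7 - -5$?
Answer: $\frac{365878}{395} \approx 926.27$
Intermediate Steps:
$h = -2$ ($h = -7 + 5 = -2$)
$w = \frac{14584}{395}$ ($w = 4 \left(\frac{34}{79} - \frac{44}{-5}\right) = 4 \left(34 \cdot \frac{1}{79} - - \frac{44}{5}\right) = 4 \left(\frac{34}{79} + \frac{44}{5}\right) = 4 \cdot \frac{3646}{395} = \frac{14584}{395} \approx 36.922$)
$Q = 22$ ($Q = -1 + \left(\left(-2 + 3\right) + 22\right) = -1 + \left(1 + 22\right) = -1 + 23 = 22$)
$114 + w Q = 114 + \frac{14584}{395} \cdot 22 = 114 + \frac{320848}{395} = \frac{365878}{395}$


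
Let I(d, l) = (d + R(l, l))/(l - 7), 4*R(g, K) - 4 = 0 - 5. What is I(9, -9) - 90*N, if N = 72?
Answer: -414755/64 ≈ -6480.5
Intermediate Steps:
R(g, K) = -1/4 (R(g, K) = 1 + (0 - 5)/4 = 1 + (1/4)*(-5) = 1 - 5/4 = -1/4)
I(d, l) = (-1/4 + d)/(-7 + l) (I(d, l) = (d - 1/4)/(l - 7) = (-1/4 + d)/(-7 + l))
I(9, -9) - 90*N = (-1/4 + 9)/(-7 - 9) - 90*72 = (35/4)/(-16) - 6480 = -1/16*35/4 - 6480 = -35/64 - 6480 = -414755/64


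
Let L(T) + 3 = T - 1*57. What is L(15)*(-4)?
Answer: 180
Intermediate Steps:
L(T) = -60 + T (L(T) = -3 + (T - 1*57) = -3 + (T - 57) = -3 + (-57 + T) = -60 + T)
L(15)*(-4) = (-60 + 15)*(-4) = -45*(-4) = 180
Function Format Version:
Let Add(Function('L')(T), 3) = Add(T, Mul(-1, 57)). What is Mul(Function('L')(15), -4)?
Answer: 180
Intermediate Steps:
Function('L')(T) = Add(-60, T) (Function('L')(T) = Add(-3, Add(T, Mul(-1, 57))) = Add(-3, Add(T, -57)) = Add(-3, Add(-57, T)) = Add(-60, T))
Mul(Function('L')(15), -4) = Mul(Add(-60, 15), -4) = Mul(-45, -4) = 180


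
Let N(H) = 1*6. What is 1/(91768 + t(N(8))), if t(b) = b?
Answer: 1/91774 ≈ 1.0896e-5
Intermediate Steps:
N(H) = 6
1/(91768 + t(N(8))) = 1/(91768 + 6) = 1/91774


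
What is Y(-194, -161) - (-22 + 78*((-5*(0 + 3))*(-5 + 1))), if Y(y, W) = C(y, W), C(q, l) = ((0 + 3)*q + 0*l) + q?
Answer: -5434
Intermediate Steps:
C(q, l) = 4*q (C(q, l) = (3*q + 0) + q = 3*q + q = 4*q)
Y(y, W) = 4*y
Y(-194, -161) - (-22 + 78*((-5*(0 + 3))*(-5 + 1))) = 4*(-194) - (-22 + 78*((-5*(0 + 3))*(-5 + 1))) = -776 - (-22 + 78*(-5*3*(-4))) = -776 - (-22 + 78*(-15*(-4))) = -776 - (-22 + 78*60) = -776 - (-22 + 4680) = -776 - 1*4658 = -776 - 4658 = -5434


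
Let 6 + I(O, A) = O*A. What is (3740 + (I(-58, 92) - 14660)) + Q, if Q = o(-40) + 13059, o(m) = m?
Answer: -3243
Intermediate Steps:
I(O, A) = -6 + A*O (I(O, A) = -6 + O*A = -6 + A*O)
Q = 13019 (Q = -40 + 13059 = 13019)
(3740 + (I(-58, 92) - 14660)) + Q = (3740 + ((-6 + 92*(-58)) - 14660)) + 13019 = (3740 + ((-6 - 5336) - 14660)) + 13019 = (3740 + (-5342 - 14660)) + 13019 = (3740 - 20002) + 13019 = -16262 + 13019 = -3243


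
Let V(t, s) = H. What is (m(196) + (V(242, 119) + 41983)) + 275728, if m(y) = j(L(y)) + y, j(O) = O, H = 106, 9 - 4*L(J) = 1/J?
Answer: 249323955/784 ≈ 3.1802e+5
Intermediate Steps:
L(J) = 9/4 - 1/(4*J)
V(t, s) = 106
m(y) = y + (-1 + 9*y)/(4*y) (m(y) = (-1 + 9*y)/(4*y) + y = y + (-1 + 9*y)/(4*y))
(m(196) + (V(242, 119) + 41983)) + 275728 = ((9/4 + 196 - ¼/196) + (106 + 41983)) + 275728 = ((9/4 + 196 - ¼*1/196) + 42089) + 275728 = ((9/4 + 196 - 1/784) + 42089) + 275728 = (155427/784 + 42089) + 275728 = 33153203/784 + 275728 = 249323955/784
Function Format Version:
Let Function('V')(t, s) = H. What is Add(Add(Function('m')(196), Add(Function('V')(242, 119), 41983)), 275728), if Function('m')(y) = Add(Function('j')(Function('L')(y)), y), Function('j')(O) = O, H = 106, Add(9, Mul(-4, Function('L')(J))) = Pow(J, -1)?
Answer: Rational(249323955, 784) ≈ 3.1802e+5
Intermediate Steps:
Function('L')(J) = Add(Rational(9, 4), Mul(Rational(-1, 4), Pow(J, -1)))
Function('V')(t, s) = 106
Function('m')(y) = Add(y, Mul(Rational(1, 4), Pow(y, -1), Add(-1, Mul(9, y)))) (Function('m')(y) = Add(Mul(Rational(1, 4), Pow(y, -1), Add(-1, Mul(9, y))), y) = Add(y, Mul(Rational(1, 4), Pow(y, -1), Add(-1, Mul(9, y)))))
Add(Add(Function('m')(196), Add(Function('V')(242, 119), 41983)), 275728) = Add(Add(Add(Rational(9, 4), 196, Mul(Rational(-1, 4), Pow(196, -1))), Add(106, 41983)), 275728) = Add(Add(Add(Rational(9, 4), 196, Mul(Rational(-1, 4), Rational(1, 196))), 42089), 275728) = Add(Add(Add(Rational(9, 4), 196, Rational(-1, 784)), 42089), 275728) = Add(Add(Rational(155427, 784), 42089), 275728) = Add(Rational(33153203, 784), 275728) = Rational(249323955, 784)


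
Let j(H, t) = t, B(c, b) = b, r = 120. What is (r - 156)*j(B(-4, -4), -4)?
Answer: 144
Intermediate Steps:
(r - 156)*j(B(-4, -4), -4) = (120 - 156)*(-4) = -36*(-4) = 144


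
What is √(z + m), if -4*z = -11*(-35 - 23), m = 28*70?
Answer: √7202/2 ≈ 42.432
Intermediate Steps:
m = 1960
z = -319/2 (z = -(-11)*(-35 - 23)/4 = -(-11)*(-58)/4 = -¼*638 = -319/2 ≈ -159.50)
√(z + m) = √(-319/2 + 1960) = √(3601/2) = √7202/2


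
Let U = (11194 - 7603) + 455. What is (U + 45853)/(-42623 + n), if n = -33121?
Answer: -16633/25248 ≈ -0.65878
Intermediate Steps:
U = 4046 (U = 3591 + 455 = 4046)
(U + 45853)/(-42623 + n) = (4046 + 45853)/(-42623 - 33121) = 49899/(-75744) = 49899*(-1/75744) = -16633/25248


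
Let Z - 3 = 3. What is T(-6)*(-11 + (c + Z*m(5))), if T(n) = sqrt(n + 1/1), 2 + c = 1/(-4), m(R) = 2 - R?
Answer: -125*I*sqrt(5)/4 ≈ -69.877*I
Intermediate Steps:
Z = 6 (Z = 3 + 3 = 6)
c = -9/4 (c = -2 + 1/(-4) = -2 - 1/4 = -9/4 ≈ -2.2500)
T(n) = sqrt(1 + n) (T(n) = sqrt(n + 1) = sqrt(1 + n))
T(-6)*(-11 + (c + Z*m(5))) = sqrt(1 - 6)*(-11 + (-9/4 + 6*(2 - 1*5))) = sqrt(-5)*(-11 + (-9/4 + 6*(2 - 5))) = (I*sqrt(5))*(-11 + (-9/4 + 6*(-3))) = (I*sqrt(5))*(-11 + (-9/4 - 18)) = (I*sqrt(5))*(-11 - 81/4) = (I*sqrt(5))*(-125/4) = -125*I*sqrt(5)/4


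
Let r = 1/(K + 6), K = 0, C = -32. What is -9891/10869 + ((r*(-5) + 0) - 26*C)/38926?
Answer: -751966231/846173388 ≈ -0.88867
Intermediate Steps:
r = 1/6 (r = 1/(0 + 6) = 1/6 ≈ 0.16667)
-9891/10869 + ((r*(-5) + 0) - 26*C)/38926 = -9891/10869 + (((1/6)*(-5) + 0) - 26*(-32))/38926 = -9891*1/10869 + ((-5/6 + 0) + 832)*(1/38926) = -3297/3623 + (-5/6 + 832)*(1/38926) = -3297/3623 + (4987/6)*(1/38926) = -3297/3623 + 4987/233556 = -751966231/846173388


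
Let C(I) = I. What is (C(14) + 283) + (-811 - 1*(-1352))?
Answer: 838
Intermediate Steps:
(C(14) + 283) + (-811 - 1*(-1352)) = (14 + 283) + (-811 - 1*(-1352)) = 297 + (-811 + 1352) = 297 + 541 = 838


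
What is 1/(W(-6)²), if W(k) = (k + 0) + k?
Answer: 1/144 ≈ 0.0069444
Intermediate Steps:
W(k) = 2*k (W(k) = k + k = 2*k)
1/(W(-6)²) = 1/((2*(-6))²) = 1/((-12)²) = 1/144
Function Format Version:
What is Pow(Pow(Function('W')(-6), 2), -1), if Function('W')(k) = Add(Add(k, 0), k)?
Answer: Rational(1, 144) ≈ 0.0069444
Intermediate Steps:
Function('W')(k) = Mul(2, k) (Function('W')(k) = Add(k, k) = Mul(2, k))
Pow(Pow(Function('W')(-6), 2), -1) = Pow(Pow(Mul(2, -6), 2), -1) = Pow(Pow(-12, 2), -1) = Pow(144, -1) = Rational(1, 144)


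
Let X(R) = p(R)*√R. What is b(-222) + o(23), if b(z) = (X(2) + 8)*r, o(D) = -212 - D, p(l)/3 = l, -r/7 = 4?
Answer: -459 - 168*√2 ≈ -696.59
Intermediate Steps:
r = -28 (r = -7*4 = -28)
p(l) = 3*l
X(R) = 3*R^(3/2) (X(R) = (3*R)*√R = 3*R^(3/2))
b(z) = -224 - 168*√2 (b(z) = (3*2^(3/2) + 8)*(-28) = (3*(2*√2) + 8)*(-28) = (6*√2 + 8)*(-28) = (8 + 6*√2)*(-28) = -224 - 168*√2)
b(-222) + o(23) = (-224 - 168*√2) + (-212 - 1*23) = (-224 - 168*√2) + (-212 - 23) = (-224 - 168*√2) - 235 = -459 - 168*√2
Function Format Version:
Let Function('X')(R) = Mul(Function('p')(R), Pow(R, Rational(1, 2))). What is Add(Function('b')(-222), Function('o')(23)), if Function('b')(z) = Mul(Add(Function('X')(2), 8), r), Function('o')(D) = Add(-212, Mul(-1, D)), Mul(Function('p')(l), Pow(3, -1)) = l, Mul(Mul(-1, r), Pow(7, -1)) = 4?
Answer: Add(-459, Mul(-168, Pow(2, Rational(1, 2)))) ≈ -696.59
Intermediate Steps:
r = -28 (r = Mul(-7, 4) = -28)
Function('p')(l) = Mul(3, l)
Function('X')(R) = Mul(3, Pow(R, Rational(3, 2))) (Function('X')(R) = Mul(Mul(3, R), Pow(R, Rational(1, 2))) = Mul(3, Pow(R, Rational(3, 2))))
Function('b')(z) = Add(-224, Mul(-168, Pow(2, Rational(1, 2)))) (Function('b')(z) = Mul(Add(Mul(3, Pow(2, Rational(3, 2))), 8), -28) = Mul(Add(Mul(3, Mul(2, Pow(2, Rational(1, 2)))), 8), -28) = Mul(Add(Mul(6, Pow(2, Rational(1, 2))), 8), -28) = Mul(Add(8, Mul(6, Pow(2, Rational(1, 2)))), -28) = Add(-224, Mul(-168, Pow(2, Rational(1, 2)))))
Add(Function('b')(-222), Function('o')(23)) = Add(Add(-224, Mul(-168, Pow(2, Rational(1, 2)))), Add(-212, Mul(-1, 23))) = Add(Add(-224, Mul(-168, Pow(2, Rational(1, 2)))), Add(-212, -23)) = Add(Add(-224, Mul(-168, Pow(2, Rational(1, 2)))), -235) = Add(-459, Mul(-168, Pow(2, Rational(1, 2))))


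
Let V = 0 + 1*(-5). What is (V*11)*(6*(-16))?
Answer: 5280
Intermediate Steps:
V = -5 (V = 0 - 5 = -5)
(V*11)*(6*(-16)) = (-5*11)*(6*(-16)) = -55*(-96) = 5280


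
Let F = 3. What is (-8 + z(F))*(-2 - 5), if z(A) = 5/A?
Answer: 133/3 ≈ 44.333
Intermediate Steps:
(-8 + z(F))*(-2 - 5) = (-8 + 5/3)*(-2 - 5) = (-8 + 5*(⅓))*(-7) = (-8 + 5/3)*(-7) = -19/3*(-7) = 133/3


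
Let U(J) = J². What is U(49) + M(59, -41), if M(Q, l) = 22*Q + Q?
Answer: 3758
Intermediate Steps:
M(Q, l) = 23*Q
U(49) + M(59, -41) = 49² + 23*59 = 2401 + 1357 = 3758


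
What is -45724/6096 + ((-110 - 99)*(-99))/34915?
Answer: -367580281/53210460 ≈ -6.9080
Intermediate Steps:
-45724/6096 + ((-110 - 99)*(-99))/34915 = -45724*1/6096 - 209*(-99)*(1/34915) = -11431/1524 + 20691*(1/34915) = -11431/1524 + 20691/34915 = -367580281/53210460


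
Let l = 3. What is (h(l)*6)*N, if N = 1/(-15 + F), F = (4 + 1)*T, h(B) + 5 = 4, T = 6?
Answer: -2/5 ≈ -0.40000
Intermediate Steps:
h(B) = -1 (h(B) = -5 + 4 = -1)
F = 30 (F = (4 + 1)*6 = 5*6 = 30)
N = 1/15 (N = 1/(-15 + 30) = 1/15 ≈ 0.066667)
(h(l)*6)*N = -1*6*(1/15) = -6*1/15 = -2/5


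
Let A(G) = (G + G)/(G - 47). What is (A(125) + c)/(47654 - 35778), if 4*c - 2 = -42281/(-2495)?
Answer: 3091069/4622376720 ≈ 0.00066872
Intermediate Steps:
c = 47271/9980 (c = ½ + (-42281/(-2495))/4 = ½ + (-42281*(-1/2495))/4 = ½ + (¼)*(42281/2495) = ½ + 42281/9980 = 47271/9980 ≈ 4.7366)
A(G) = 2*G/(-47 + G) (A(G) = (2*G)/(-47 + G) = 2*G/(-47 + G))
(A(125) + c)/(47654 - 35778) = (2*125/(-47 + 125) + 47271/9980)/(47654 - 35778) = (2*125/78 + 47271/9980)/11876 = (2*125*(1/78) + 47271/9980)*(1/11876) = (125/39 + 47271/9980)*(1/11876) = (3091069/389220)*(1/11876) = 3091069/4622376720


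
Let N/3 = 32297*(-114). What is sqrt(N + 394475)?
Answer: I*sqrt(10651099) ≈ 3263.6*I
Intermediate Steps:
N = -11045574 (N = 3*(32297*(-114)) = 3*(-3681858) = -11045574)
sqrt(N + 394475) = sqrt(-11045574 + 394475) = sqrt(-10651099) = I*sqrt(10651099)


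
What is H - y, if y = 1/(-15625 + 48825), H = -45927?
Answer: -1524776401/33200 ≈ -45927.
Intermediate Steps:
y = 1/33200 ≈ 3.0120e-5
H - y = -45927 - 1*1/33200 = -45927 - 1/33200 = -1524776401/33200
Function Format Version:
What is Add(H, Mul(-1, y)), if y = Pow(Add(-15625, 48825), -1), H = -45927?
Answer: Rational(-1524776401, 33200) ≈ -45927.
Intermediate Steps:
y = Rational(1, 33200) (y = Pow(33200, -1) = Rational(1, 33200) ≈ 3.0120e-5)
Add(H, Mul(-1, y)) = Add(-45927, Mul(-1, Rational(1, 33200))) = Add(-45927, Rational(-1, 33200)) = Rational(-1524776401, 33200)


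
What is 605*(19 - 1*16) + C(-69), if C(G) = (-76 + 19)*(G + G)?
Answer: 9681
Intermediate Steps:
C(G) = -114*G
605*(19 - 1*16) + C(-69) = 605*(19 - 1*16) - 114*(-69) = 605*(19 - 16) + 7866 = 605*3 + 7866 = 1815 + 7866 = 9681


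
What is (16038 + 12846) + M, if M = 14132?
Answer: 43016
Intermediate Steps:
(16038 + 12846) + M = (16038 + 12846) + 14132 = 28884 + 14132 = 43016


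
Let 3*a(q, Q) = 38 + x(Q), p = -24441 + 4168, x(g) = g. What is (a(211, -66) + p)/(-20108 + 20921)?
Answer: -60847/2439 ≈ -24.948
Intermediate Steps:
p = -20273
a(q, Q) = 38/3 + Q/3 (a(q, Q) = (38 + Q)/3 = 38/3 + Q/3)
(a(211, -66) + p)/(-20108 + 20921) = ((38/3 + (⅓)*(-66)) - 20273)/(-20108 + 20921) = ((38/3 - 22) - 20273)/813 = (-28/3 - 20273)*(1/813) = -60847/3*1/813 = -60847/2439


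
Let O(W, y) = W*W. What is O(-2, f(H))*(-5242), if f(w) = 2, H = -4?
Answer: -20968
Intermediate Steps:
O(W, y) = W²
O(-2, f(H))*(-5242) = (-2)²*(-5242) = 4*(-5242) = -20968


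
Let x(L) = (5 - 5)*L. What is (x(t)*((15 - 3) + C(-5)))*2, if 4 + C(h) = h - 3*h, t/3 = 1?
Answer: 0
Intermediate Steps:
t = 3 (t = 3*1 = 3)
x(L) = 0 (x(L) = 0*L = 0)
C(h) = -4 - 2*h (C(h) = -4 + (h - 3*h) = -4 - 2*h)
(x(t)*((15 - 3) + C(-5)))*2 = (0*((15 - 3) + (-4 - 2*(-5))))*2 = (0*(12 + (-4 + 10)))*2 = (0*(12 + 6))*2 = (0*18)*2 = 0*2 = 0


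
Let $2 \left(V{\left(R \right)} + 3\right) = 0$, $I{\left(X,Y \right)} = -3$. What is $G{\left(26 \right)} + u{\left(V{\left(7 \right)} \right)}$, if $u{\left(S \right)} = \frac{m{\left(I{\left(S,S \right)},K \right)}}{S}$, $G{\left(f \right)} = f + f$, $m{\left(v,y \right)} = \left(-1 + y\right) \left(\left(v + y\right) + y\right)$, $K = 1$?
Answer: $52$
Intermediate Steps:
$V{\left(R \right)} = -3$ ($V{\left(R \right)} = -3 + \frac{1}{2} \cdot 0 = -3 + 0 = -3$)
$m{\left(v,y \right)} = \left(-1 + y\right) \left(v + 2 y\right)$
$G{\left(f \right)} = 2 f$
$u{\left(S \right)} = 0$ ($u{\left(S \right)} = \frac{\left(-1\right) \left(-3\right) - 2 + 2 \cdot 1^{2} - 3}{S} = \frac{3 - 2 + 2 \cdot 1 - 3}{S} = \frac{3 - 2 + 2 - 3}{S} = \frac{0}{S} = 0$)
$G{\left(26 \right)} + u{\left(V{\left(7 \right)} \right)} = 2 \cdot 26 + 0 = 52 + 0 = 52$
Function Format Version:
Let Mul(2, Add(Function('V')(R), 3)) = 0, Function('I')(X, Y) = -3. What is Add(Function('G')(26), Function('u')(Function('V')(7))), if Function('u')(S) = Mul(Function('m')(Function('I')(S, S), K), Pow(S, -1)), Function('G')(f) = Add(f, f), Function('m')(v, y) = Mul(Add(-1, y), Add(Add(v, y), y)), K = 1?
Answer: 52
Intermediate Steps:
Function('V')(R) = -3 (Function('V')(R) = Add(-3, Mul(Rational(1, 2), 0)) = Add(-3, 0) = -3)
Function('m')(v, y) = Mul(Add(-1, y), Add(v, Mul(2, y)))
Function('G')(f) = Mul(2, f)
Function('u')(S) = 0 (Function('u')(S) = Mul(Add(Mul(-1, -3), Mul(-2, 1), Mul(2, Pow(1, 2)), Mul(-3, 1)), Pow(S, -1)) = Mul(Add(3, -2, Mul(2, 1), -3), Pow(S, -1)) = Mul(Add(3, -2, 2, -3), Pow(S, -1)) = Mul(0, Pow(S, -1)) = 0)
Add(Function('G')(26), Function('u')(Function('V')(7))) = Add(Mul(2, 26), 0) = Add(52, 0) = 52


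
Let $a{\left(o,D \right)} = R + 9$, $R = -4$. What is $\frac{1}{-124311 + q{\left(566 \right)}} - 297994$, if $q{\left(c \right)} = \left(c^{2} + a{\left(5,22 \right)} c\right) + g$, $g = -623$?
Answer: $- \frac{59077906487}{198252} \approx -2.9799 \cdot 10^{5}$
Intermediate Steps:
$a{\left(o,D \right)} = 5$ ($a{\left(o,D \right)} = -4 + 9 = 5$)
$q{\left(c \right)} = -623 + c^{2} + 5 c$ ($q{\left(c \right)} = \left(c^{2} + 5 c\right) - 623 = -623 + c^{2} + 5 c$)
$\frac{1}{-124311 + q{\left(566 \right)}} - 297994 = \frac{1}{-124311 + \left(-623 + 566^{2} + 5 \cdot 566\right)} - 297994 = \frac{1}{-124311 + \left(-623 + 320356 + 2830\right)} - 297994 = \frac{1}{-124311 + 322563} - 297994 = \frac{1}{198252} - 297994 = - \frac{59077906487}{198252}$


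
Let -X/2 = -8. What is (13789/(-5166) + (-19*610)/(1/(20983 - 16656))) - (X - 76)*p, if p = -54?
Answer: -259091290009/5166 ≈ -5.0153e+7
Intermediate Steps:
X = 16 (X = -2*(-8) = 16)
(13789/(-5166) + (-19*610)/(1/(20983 - 16656))) - (X - 76)*p = (13789/(-5166) + (-19*610)/(1/(20983 - 16656))) - (16 - 76)*(-54) = (13789*(-1/5166) - 11590/(1/4327)) - (-60)*(-54) = (-13789/5166 - 11590/1/4327) - 1*3240 = (-13789/5166 - 11590*4327) - 3240 = (-13789/5166 - 50149930) - 3240 = -259074552169/5166 - 3240 = -259091290009/5166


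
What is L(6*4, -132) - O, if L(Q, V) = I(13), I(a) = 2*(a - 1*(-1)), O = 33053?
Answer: -33025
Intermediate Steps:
I(a) = 2 + 2*a (I(a) = 2*(a + 1) = 2*(1 + a) = 2 + 2*a)
L(Q, V) = 28 (L(Q, V) = 2 + 2*13 = 2 + 26 = 28)
L(6*4, -132) - O = 28 - 1*33053 = 28 - 33053 = -33025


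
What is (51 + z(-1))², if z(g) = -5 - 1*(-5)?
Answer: 2601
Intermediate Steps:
z(g) = 0 (z(g) = -5 + 5 = 0)
(51 + z(-1))² = (51 + 0)² = 51² = 2601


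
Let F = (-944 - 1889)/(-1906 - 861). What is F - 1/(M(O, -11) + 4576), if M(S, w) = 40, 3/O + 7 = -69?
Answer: 13074361/12772472 ≈ 1.0236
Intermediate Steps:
O = -3/76 (O = 3/(-7 - 69) = 3/(-76) = 3*(-1/76) = -3/76 ≈ -0.039474)
F = 2833/2767 (F = -2833/(-2767) = -2833*(-1/2767) = 2833/2767 ≈ 1.0239)
F - 1/(M(O, -11) + 4576) = 2833/2767 - 1/(40 + 4576) = 2833/2767 - 1/4616 = 13074361/12772472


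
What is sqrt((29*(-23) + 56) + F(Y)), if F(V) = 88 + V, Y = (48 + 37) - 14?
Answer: 2*I*sqrt(113) ≈ 21.26*I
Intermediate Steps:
Y = 71 (Y = 85 - 14 = 71)
sqrt((29*(-23) + 56) + F(Y)) = sqrt((29*(-23) + 56) + (88 + 71)) = sqrt((-667 + 56) + 159) = sqrt(-611 + 159) = sqrt(-452) = 2*I*sqrt(113)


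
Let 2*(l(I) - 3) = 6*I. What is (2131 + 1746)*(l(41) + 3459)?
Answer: 13899045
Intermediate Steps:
l(I) = 3 + 3*I (l(I) = 3 + (6*I)/2 = 3 + 3*I)
(2131 + 1746)*(l(41) + 3459) = (2131 + 1746)*((3 + 3*41) + 3459) = 3877*((3 + 123) + 3459) = 3877*(126 + 3459) = 3877*3585 = 13899045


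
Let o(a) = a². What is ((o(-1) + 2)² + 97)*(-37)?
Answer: -3922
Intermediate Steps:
((o(-1) + 2)² + 97)*(-37) = (((-1)² + 2)² + 97)*(-37) = ((1 + 2)² + 97)*(-37) = (3² + 97)*(-37) = (9 + 97)*(-37) = 106*(-37) = -3922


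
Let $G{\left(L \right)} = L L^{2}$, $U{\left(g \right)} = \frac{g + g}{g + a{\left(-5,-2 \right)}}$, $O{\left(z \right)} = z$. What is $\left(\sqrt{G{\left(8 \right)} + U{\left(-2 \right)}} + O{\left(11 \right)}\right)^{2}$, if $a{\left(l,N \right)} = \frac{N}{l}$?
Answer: $\frac{1271}{2} + 77 \sqrt{42} \approx 1134.5$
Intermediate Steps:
$U{\left(g \right)} = \frac{2 g}{\frac{2}{5} + g}$ ($U{\left(g \right)} = \frac{g + g}{g - \frac{2}{-5}} = \frac{2 g}{g - - \frac{2}{5}} = \frac{2 g}{g + \frac{2}{5}} = \frac{2 g}{\frac{2}{5} + g}$)
$G{\left(L \right)} = L^{3}$
$\left(\sqrt{G{\left(8 \right)} + U{\left(-2 \right)}} + O{\left(11 \right)}\right)^{2} = \left(\sqrt{8^{3} + 10 \left(-2\right) \frac{1}{2 + 5 \left(-2\right)}} + 11\right)^{2} = \left(\sqrt{512 + 10 \left(-2\right) \frac{1}{2 - 10}} + 11\right)^{2} = \left(\sqrt{512 + 10 \left(-2\right) \frac{1}{-8}} + 11\right)^{2} = \left(\sqrt{512 + 10 \left(-2\right) \left(- \frac{1}{8}\right)} + 11\right)^{2} = \left(\sqrt{512 + \frac{5}{2}} + 11\right)^{2} = \left(\sqrt{\frac{1029}{2}} + 11\right)^{2} = \left(\frac{7 \sqrt{42}}{2} + 11\right)^{2} = \left(11 + \frac{7 \sqrt{42}}{2}\right)^{2}$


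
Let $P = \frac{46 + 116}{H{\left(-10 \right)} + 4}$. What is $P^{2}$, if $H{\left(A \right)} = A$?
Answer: $729$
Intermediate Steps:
$P = -27$ ($P = \frac{46 + 116}{-10 + 4} = \frac{162}{-6} = 162 \left(- \frac{1}{6}\right) = -27$)
$P^{2} = \left(-27\right)^{2} = 729$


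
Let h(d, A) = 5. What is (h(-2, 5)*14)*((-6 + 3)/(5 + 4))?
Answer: -70/3 ≈ -23.333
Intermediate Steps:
(h(-2, 5)*14)*((-6 + 3)/(5 + 4)) = (5*14)*((-6 + 3)/(5 + 4)) = 70*(-3/9) = 70*(-3*⅑) = 70*(-⅓) = -70/3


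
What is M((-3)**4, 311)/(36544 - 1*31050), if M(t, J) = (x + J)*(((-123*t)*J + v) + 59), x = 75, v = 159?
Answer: -597967075/2747 ≈ -2.1768e+5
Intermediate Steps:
M(t, J) = (75 + J)*(218 - 123*J*t) (M(t, J) = (75 + J)*(((-123*t)*J + 159) + 59) = (75 + J)*((-123*J*t + 159) + 59) = (75 + J)*((159 - 123*J*t) + 59) = (75 + J)*(218 - 123*J*t))
M((-3)**4, 311)/(36544 - 1*31050) = (16350 + 218*311 - 9225*311*(-3)**4 - 123*(-3)**4*311**2)/(36544 - 1*31050) = (16350 + 67798 - 9225*311*81 - 123*81*96721)/(36544 - 31050) = (16350 + 67798 - 232386975 - 963631323)/5494 = -1195934150*1/5494 = -597967075/2747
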